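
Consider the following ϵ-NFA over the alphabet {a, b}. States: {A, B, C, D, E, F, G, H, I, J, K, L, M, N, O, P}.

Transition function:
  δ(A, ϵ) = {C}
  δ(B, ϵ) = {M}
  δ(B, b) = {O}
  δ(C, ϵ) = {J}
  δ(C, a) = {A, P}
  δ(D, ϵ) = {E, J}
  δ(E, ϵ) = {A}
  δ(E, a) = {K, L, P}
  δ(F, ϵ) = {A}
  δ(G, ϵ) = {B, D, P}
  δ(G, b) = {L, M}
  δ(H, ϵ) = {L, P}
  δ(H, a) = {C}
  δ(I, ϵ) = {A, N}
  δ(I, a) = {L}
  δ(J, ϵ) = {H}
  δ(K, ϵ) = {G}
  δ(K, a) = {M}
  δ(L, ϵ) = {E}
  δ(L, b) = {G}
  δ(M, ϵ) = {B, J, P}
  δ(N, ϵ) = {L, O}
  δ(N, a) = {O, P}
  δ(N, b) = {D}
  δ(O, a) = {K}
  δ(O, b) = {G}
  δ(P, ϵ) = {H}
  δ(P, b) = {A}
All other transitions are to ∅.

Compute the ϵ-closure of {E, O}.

Start with {E, O}.
From E via ϵ: add A.
From A via ϵ: add C.
From C via ϵ: add J.
From J via ϵ: add H.
From H via ϵ: add L, P.
No new states can be added; the closed set is {A, C, E, H, J, L, O, P}.

{A, C, E, H, J, L, O, P}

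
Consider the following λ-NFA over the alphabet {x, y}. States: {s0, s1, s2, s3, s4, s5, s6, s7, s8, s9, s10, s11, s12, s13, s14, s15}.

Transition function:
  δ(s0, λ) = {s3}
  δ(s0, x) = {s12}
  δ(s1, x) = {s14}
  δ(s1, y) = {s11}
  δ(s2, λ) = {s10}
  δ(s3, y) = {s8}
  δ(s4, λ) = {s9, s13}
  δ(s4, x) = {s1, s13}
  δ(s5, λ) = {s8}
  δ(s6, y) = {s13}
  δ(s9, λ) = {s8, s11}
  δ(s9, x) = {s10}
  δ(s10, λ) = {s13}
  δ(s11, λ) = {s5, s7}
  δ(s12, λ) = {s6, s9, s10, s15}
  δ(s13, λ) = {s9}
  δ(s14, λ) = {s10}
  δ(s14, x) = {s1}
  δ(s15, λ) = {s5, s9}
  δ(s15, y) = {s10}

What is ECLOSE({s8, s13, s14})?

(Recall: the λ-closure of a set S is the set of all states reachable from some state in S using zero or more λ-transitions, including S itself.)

{s5, s7, s8, s9, s10, s11, s13, s14}

Start with {s8, s13, s14}.
From s13 via λ: add s9.
From s14 via λ: add s10.
From s9 via λ: add s11.
From s11 via λ: add s5, s7.
No new states can be added; the closed set is {s5, s7, s8, s9, s10, s11, s13, s14}.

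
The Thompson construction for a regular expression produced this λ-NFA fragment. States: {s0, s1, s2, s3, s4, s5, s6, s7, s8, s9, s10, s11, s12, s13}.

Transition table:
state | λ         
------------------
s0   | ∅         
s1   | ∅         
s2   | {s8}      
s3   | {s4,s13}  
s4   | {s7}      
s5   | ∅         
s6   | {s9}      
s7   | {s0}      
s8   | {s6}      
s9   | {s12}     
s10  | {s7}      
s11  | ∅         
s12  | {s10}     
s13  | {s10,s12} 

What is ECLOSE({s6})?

Start with {s6}.
From s6 via λ: add s9.
From s9 via λ: add s12.
From s12 via λ: add s10.
From s10 via λ: add s7.
From s7 via λ: add s0.
No new states can be added; the closed set is {s0, s6, s7, s9, s10, s12}.

{s0, s6, s7, s9, s10, s12}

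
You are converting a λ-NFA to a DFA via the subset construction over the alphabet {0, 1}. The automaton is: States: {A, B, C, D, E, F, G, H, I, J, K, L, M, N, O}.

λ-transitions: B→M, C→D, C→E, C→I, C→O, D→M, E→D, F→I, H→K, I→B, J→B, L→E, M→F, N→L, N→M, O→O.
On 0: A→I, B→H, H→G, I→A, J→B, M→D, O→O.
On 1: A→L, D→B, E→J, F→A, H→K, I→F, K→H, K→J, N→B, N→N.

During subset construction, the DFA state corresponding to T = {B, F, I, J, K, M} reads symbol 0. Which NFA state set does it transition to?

{A, B, D, F, H, I, K, M}

B on 0 → {H}.
I on 0 → {A}.
J on 0 → {B}.
M on 0 → {D}.
No 0-transition from F, K.
Union after reading 0: {A, B, D, H}.
Now take the λ-closure:
From B via λ: add M.
From H via λ: add K.
From M via λ: add F.
From F via λ: add I.
No new states can be added; the closed set is {A, B, D, F, H, I, K, M}.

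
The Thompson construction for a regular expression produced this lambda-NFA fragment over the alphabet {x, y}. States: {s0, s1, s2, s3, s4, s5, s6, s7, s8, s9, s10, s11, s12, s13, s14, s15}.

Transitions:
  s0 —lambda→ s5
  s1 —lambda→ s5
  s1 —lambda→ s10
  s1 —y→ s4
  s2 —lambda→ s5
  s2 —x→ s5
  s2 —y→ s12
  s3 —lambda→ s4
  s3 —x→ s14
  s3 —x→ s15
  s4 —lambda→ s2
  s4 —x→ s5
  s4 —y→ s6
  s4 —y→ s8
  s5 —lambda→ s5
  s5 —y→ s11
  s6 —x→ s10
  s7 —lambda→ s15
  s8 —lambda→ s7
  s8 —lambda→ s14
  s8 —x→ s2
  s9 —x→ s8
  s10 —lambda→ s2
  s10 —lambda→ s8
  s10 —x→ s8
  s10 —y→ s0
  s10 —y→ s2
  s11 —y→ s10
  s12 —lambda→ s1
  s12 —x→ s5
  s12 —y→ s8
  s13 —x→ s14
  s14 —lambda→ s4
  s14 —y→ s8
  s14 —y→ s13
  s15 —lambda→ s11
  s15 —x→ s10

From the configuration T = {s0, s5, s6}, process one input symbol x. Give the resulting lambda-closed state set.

{s2, s4, s5, s7, s8, s10, s11, s14, s15}

s6 on x → {s10}.
No x-transition from s0, s5.
Union after reading x: {s10}.
Now take the lambda-closure:
From s10 via lambda: add s2, s8.
From s2 via lambda: add s5.
From s8 via lambda: add s7, s14.
From s7 via lambda: add s15.
From s14 via lambda: add s4.
From s15 via lambda: add s11.
No new states can be added; the closed set is {s2, s4, s5, s7, s8, s10, s11, s14, s15}.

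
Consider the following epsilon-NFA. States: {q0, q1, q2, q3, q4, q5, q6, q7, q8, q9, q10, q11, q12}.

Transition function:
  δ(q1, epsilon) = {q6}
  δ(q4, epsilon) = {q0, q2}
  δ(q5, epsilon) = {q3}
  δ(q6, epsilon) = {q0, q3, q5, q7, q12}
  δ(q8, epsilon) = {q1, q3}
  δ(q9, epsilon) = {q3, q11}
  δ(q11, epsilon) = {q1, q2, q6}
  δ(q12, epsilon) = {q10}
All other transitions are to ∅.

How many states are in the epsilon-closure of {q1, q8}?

9

Start with {q1, q8}.
From q1 via epsilon: add q6.
From q8 via epsilon: add q3.
From q6 via epsilon: add q0, q5, q7, q12.
From q12 via epsilon: add q10.
epsilon-closure = {q0, q1, q3, q5, q6, q7, q8, q10, q12}, which has 9 states.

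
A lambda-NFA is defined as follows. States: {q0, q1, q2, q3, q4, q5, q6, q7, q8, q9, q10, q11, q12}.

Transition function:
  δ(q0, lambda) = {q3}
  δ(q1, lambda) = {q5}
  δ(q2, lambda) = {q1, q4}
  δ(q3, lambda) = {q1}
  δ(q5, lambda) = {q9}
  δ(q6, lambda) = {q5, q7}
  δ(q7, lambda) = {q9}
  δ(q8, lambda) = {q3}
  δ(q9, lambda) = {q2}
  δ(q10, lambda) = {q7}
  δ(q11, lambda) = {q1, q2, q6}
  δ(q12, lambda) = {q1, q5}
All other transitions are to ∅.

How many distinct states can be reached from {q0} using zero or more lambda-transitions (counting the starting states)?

Start with {q0}.
From q0 via lambda: add q3.
From q3 via lambda: add q1.
From q1 via lambda: add q5.
From q5 via lambda: add q9.
From q9 via lambda: add q2.
From q2 via lambda: add q4.
lambda-closure = {q0, q1, q2, q3, q4, q5, q9}, which has 7 states.

7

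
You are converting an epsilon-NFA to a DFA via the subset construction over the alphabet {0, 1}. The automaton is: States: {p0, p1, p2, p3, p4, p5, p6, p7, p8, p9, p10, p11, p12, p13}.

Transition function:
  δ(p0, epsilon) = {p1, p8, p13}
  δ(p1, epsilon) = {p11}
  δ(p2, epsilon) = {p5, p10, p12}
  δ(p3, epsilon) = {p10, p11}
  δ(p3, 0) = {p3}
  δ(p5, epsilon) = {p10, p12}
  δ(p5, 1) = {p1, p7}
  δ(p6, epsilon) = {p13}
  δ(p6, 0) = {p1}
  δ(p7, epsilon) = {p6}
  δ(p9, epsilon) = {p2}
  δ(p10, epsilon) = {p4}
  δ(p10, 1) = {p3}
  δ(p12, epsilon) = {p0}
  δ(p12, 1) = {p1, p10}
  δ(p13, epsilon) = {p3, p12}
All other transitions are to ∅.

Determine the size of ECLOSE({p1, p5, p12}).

10

Start with {p1, p5, p12}.
From p1 via epsilon: add p11.
From p5 via epsilon: add p10.
From p12 via epsilon: add p0.
From p0 via epsilon: add p8, p13.
From p10 via epsilon: add p4.
From p13 via epsilon: add p3.
epsilon-closure = {p0, p1, p3, p4, p5, p8, p10, p11, p12, p13}, which has 10 states.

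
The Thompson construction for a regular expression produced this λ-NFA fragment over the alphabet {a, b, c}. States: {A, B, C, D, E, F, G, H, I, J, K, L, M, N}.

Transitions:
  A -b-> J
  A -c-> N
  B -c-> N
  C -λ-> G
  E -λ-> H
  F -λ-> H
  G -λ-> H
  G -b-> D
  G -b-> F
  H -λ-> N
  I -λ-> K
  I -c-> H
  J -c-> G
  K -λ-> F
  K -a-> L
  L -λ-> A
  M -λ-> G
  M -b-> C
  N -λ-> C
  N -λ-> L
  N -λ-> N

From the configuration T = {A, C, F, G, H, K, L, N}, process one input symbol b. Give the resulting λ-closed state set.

{A, C, D, F, G, H, J, L, N}

A on b → {J}.
G on b → {D, F}.
No b-transition from C, F, H, K, L, N.
Union after reading b: {D, F, J}.
Now take the λ-closure:
From F via λ: add H.
From H via λ: add N.
From N via λ: add C, L.
From C via λ: add G.
From L via λ: add A.
No new states can be added; the closed set is {A, C, D, F, G, H, J, L, N}.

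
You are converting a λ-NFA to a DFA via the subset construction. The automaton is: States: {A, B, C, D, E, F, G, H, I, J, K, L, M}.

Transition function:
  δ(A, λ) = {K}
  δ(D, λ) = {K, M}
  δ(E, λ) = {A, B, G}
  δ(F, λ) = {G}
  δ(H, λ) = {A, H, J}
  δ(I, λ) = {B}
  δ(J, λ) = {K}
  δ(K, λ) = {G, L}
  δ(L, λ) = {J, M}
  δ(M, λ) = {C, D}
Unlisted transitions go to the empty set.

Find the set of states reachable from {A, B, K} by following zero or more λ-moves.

Start with {A, B, K}.
From K via λ: add G, L.
From L via λ: add J, M.
From M via λ: add C, D.
No new states can be added; the closed set is {A, B, C, D, G, J, K, L, M}.

{A, B, C, D, G, J, K, L, M}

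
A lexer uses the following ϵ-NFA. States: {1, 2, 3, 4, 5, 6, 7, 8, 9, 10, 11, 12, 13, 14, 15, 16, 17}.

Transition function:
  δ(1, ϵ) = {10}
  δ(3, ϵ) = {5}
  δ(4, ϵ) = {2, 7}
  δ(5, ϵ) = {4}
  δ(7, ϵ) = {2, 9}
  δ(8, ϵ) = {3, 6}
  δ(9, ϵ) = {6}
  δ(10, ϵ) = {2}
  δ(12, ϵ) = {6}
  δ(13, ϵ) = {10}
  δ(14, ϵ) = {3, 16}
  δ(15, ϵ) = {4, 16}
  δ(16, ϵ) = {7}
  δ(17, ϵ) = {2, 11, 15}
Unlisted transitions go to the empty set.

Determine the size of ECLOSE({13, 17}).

11

Start with {13, 17}.
From 13 via ϵ: add 10.
From 17 via ϵ: add 2, 11, 15.
From 15 via ϵ: add 4, 16.
From 4 via ϵ: add 7.
From 7 via ϵ: add 9.
From 9 via ϵ: add 6.
ϵ-closure = {2, 4, 6, 7, 9, 10, 11, 13, 15, 16, 17}, which has 11 states.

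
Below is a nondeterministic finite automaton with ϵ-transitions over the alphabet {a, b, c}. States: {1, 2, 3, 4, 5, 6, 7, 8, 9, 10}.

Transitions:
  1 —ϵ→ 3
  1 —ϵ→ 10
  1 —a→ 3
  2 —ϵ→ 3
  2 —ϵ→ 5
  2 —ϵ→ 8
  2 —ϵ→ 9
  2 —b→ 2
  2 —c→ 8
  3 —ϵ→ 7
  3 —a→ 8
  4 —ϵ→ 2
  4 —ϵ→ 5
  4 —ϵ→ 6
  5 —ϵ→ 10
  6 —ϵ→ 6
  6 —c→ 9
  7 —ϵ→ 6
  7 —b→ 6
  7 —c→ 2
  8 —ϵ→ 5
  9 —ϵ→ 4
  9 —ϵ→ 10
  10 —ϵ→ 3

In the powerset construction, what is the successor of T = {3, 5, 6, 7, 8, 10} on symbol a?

{3, 5, 6, 7, 8, 10}

3 on a → {8}.
No a-transition from 5, 6, 7, 8, 10.
Union after reading a: {8}.
Now take the ϵ-closure:
From 8 via ϵ: add 5.
From 5 via ϵ: add 10.
From 10 via ϵ: add 3.
From 3 via ϵ: add 7.
From 7 via ϵ: add 6.
No new states can be added; the closed set is {3, 5, 6, 7, 8, 10}.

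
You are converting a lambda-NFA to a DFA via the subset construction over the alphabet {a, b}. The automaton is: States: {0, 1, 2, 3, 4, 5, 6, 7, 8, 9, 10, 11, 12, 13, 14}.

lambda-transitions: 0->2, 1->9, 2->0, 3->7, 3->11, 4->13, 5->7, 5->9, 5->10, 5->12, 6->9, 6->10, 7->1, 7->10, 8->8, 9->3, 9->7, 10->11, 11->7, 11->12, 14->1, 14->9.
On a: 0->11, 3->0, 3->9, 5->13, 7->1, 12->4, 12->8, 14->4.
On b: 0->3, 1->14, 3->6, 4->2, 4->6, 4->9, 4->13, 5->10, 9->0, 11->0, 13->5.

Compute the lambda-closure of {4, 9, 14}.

Start with {4, 9, 14}.
From 4 via lambda: add 13.
From 9 via lambda: add 3, 7.
From 14 via lambda: add 1.
From 3 via lambda: add 11.
From 7 via lambda: add 10.
From 11 via lambda: add 12.
No new states can be added; the closed set is {1, 3, 4, 7, 9, 10, 11, 12, 13, 14}.

{1, 3, 4, 7, 9, 10, 11, 12, 13, 14}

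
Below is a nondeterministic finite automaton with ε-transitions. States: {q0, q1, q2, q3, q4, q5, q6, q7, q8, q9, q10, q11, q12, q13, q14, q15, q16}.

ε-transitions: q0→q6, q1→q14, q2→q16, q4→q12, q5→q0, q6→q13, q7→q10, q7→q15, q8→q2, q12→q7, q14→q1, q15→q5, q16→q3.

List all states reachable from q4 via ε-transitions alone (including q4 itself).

Start with {q4}.
From q4 via ε: add q12.
From q12 via ε: add q7.
From q7 via ε: add q10, q15.
From q15 via ε: add q5.
From q5 via ε: add q0.
From q0 via ε: add q6.
From q6 via ε: add q13.
No new states can be added; the closed set is {q0, q4, q5, q6, q7, q10, q12, q13, q15}.

{q0, q4, q5, q6, q7, q10, q12, q13, q15}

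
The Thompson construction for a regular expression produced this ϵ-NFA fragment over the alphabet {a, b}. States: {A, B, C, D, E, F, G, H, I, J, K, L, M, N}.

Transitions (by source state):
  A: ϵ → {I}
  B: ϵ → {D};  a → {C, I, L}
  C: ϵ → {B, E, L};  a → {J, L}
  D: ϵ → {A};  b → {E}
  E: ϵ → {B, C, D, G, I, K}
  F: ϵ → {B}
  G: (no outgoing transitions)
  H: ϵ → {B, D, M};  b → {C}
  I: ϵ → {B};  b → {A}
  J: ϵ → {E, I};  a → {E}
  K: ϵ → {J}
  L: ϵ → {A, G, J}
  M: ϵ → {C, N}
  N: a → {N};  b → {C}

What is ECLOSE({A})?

Start with {A}.
From A via ϵ: add I.
From I via ϵ: add B.
From B via ϵ: add D.
No new states can be added; the closed set is {A, B, D, I}.

{A, B, D, I}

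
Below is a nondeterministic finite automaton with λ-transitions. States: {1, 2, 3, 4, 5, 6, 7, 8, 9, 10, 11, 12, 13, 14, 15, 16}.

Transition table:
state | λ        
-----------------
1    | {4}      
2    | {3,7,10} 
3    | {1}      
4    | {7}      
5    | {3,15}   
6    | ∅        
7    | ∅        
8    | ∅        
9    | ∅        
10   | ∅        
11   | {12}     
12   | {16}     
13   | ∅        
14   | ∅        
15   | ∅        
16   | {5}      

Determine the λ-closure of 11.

Start with {11}.
From 11 via λ: add 12.
From 12 via λ: add 16.
From 16 via λ: add 5.
From 5 via λ: add 3, 15.
From 3 via λ: add 1.
From 1 via λ: add 4.
From 4 via λ: add 7.
No new states can be added; the closed set is {1, 3, 4, 5, 7, 11, 12, 15, 16}.

{1, 3, 4, 5, 7, 11, 12, 15, 16}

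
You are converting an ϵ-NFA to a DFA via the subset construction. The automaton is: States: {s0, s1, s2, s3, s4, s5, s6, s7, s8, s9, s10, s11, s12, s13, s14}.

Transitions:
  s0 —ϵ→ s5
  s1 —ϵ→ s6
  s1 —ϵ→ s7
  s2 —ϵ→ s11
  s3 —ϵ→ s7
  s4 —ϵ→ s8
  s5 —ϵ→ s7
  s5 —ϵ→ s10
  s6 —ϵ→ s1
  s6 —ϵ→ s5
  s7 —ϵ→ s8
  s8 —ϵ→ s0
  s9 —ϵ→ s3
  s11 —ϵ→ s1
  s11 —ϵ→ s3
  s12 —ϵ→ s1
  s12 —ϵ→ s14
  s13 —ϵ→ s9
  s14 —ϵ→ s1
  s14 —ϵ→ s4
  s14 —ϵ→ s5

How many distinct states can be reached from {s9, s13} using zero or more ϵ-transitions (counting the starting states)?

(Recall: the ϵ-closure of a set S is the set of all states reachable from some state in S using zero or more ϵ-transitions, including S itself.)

Start with {s9, s13}.
From s9 via ϵ: add s3.
From s3 via ϵ: add s7.
From s7 via ϵ: add s8.
From s8 via ϵ: add s0.
From s0 via ϵ: add s5.
From s5 via ϵ: add s10.
ϵ-closure = {s0, s3, s5, s7, s8, s9, s10, s13}, which has 8 states.

8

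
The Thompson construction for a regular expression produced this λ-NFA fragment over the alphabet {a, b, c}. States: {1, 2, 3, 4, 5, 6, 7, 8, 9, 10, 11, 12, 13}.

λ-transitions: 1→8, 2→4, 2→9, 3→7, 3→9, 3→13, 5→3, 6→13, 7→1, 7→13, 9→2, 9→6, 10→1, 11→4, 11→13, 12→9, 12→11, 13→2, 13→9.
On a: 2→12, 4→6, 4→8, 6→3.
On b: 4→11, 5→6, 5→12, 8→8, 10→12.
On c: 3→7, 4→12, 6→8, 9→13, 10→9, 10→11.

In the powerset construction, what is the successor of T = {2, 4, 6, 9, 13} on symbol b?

4 on b → {11}.
No b-transition from 2, 6, 9, 13.
Union after reading b: {11}.
Now take the λ-closure:
From 11 via λ: add 4, 13.
From 13 via λ: add 2, 9.
From 9 via λ: add 6.
No new states can be added; the closed set is {2, 4, 6, 9, 11, 13}.

{2, 4, 6, 9, 11, 13}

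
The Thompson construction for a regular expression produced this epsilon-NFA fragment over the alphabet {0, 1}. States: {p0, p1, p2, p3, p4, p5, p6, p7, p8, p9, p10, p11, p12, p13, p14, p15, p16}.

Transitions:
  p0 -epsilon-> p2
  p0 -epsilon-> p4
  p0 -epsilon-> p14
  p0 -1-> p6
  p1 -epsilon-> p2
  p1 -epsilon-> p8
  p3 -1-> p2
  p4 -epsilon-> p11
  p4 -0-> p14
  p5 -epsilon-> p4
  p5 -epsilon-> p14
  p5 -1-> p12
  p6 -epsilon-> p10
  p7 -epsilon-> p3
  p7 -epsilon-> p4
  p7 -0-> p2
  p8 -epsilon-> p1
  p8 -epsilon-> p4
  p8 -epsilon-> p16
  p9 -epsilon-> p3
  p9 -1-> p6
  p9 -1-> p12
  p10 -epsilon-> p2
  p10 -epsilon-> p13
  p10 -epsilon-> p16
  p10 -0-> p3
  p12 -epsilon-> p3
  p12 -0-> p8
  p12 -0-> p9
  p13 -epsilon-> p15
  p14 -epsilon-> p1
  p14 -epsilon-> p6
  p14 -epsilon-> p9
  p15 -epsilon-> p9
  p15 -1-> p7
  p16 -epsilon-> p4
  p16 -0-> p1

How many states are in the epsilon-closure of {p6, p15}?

Start with {p6, p15}.
From p6 via epsilon: add p10.
From p15 via epsilon: add p9.
From p9 via epsilon: add p3.
From p10 via epsilon: add p2, p13, p16.
From p16 via epsilon: add p4.
From p4 via epsilon: add p11.
epsilon-closure = {p2, p3, p4, p6, p9, p10, p11, p13, p15, p16}, which has 10 states.

10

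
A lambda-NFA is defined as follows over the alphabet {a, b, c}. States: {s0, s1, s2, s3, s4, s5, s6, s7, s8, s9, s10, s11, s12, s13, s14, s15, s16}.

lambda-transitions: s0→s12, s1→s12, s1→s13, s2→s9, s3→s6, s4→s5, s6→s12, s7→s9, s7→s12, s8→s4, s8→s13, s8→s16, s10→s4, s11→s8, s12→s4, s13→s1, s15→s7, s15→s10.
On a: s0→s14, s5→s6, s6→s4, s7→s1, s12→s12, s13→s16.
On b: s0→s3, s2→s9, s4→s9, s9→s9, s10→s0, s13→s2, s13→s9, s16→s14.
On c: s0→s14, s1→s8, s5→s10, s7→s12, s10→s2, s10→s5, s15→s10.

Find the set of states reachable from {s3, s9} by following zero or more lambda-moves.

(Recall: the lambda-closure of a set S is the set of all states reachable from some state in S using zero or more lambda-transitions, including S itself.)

Start with {s3, s9}.
From s3 via lambda: add s6.
From s6 via lambda: add s12.
From s12 via lambda: add s4.
From s4 via lambda: add s5.
No new states can be added; the closed set is {s3, s4, s5, s6, s9, s12}.

{s3, s4, s5, s6, s9, s12}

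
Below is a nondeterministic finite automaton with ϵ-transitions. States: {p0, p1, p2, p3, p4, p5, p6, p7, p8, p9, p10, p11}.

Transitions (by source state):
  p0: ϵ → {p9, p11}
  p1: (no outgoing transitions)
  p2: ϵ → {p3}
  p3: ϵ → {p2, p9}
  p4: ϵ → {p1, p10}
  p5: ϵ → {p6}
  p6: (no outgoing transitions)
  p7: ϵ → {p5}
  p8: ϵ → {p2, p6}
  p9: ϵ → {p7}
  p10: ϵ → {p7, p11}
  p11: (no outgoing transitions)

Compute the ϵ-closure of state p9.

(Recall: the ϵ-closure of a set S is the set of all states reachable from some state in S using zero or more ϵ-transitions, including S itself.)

{p5, p6, p7, p9}

Start with {p9}.
From p9 via ϵ: add p7.
From p7 via ϵ: add p5.
From p5 via ϵ: add p6.
No new states can be added; the closed set is {p5, p6, p7, p9}.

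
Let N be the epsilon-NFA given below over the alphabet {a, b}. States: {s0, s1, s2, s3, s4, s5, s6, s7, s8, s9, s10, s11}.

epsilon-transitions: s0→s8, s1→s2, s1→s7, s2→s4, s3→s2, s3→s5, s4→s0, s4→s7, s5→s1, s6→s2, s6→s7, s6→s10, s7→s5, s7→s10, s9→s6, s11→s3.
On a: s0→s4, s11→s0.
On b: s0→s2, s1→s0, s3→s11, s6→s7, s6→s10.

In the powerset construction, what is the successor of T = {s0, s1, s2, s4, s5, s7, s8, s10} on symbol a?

s0 on a → {s4}.
No a-transition from s1, s2, s4, s5, s7, s8, s10.
Union after reading a: {s4}.
Now take the epsilon-closure:
From s4 via epsilon: add s0, s7.
From s0 via epsilon: add s8.
From s7 via epsilon: add s5, s10.
From s5 via epsilon: add s1.
From s1 via epsilon: add s2.
No new states can be added; the closed set is {s0, s1, s2, s4, s5, s7, s8, s10}.

{s0, s1, s2, s4, s5, s7, s8, s10}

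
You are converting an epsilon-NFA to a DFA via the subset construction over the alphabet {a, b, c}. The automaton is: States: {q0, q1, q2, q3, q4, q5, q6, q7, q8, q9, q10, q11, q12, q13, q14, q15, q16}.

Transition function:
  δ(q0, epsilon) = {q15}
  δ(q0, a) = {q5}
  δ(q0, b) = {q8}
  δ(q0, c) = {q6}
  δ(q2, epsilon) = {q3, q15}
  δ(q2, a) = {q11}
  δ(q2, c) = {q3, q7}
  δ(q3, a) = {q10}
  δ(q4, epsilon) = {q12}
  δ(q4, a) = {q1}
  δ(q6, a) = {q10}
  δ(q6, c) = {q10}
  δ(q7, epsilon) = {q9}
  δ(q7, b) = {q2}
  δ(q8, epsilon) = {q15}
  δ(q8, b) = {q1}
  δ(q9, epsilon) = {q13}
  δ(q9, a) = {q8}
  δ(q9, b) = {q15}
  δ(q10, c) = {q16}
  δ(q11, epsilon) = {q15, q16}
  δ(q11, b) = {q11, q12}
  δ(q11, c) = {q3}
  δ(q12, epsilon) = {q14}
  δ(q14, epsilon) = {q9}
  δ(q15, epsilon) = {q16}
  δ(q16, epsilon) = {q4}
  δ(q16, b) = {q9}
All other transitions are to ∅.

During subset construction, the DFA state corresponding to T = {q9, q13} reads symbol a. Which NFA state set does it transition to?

{q4, q8, q9, q12, q13, q14, q15, q16}

q9 on a → {q8}.
No a-transition from q13.
Union after reading a: {q8}.
Now take the epsilon-closure:
From q8 via epsilon: add q15.
From q15 via epsilon: add q16.
From q16 via epsilon: add q4.
From q4 via epsilon: add q12.
From q12 via epsilon: add q14.
From q14 via epsilon: add q9.
From q9 via epsilon: add q13.
No new states can be added; the closed set is {q4, q8, q9, q12, q13, q14, q15, q16}.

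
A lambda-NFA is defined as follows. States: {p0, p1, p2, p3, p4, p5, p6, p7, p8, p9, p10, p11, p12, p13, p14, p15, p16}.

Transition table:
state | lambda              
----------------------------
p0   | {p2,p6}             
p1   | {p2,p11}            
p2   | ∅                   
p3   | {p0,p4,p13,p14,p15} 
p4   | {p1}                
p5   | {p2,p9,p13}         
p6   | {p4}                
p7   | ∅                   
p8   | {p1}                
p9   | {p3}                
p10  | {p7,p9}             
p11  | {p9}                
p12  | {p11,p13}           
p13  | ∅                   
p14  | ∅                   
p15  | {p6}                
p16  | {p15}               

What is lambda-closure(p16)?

{p0, p1, p2, p3, p4, p6, p9, p11, p13, p14, p15, p16}

Start with {p16}.
From p16 via lambda: add p15.
From p15 via lambda: add p6.
From p6 via lambda: add p4.
From p4 via lambda: add p1.
From p1 via lambda: add p2, p11.
From p11 via lambda: add p9.
From p9 via lambda: add p3.
From p3 via lambda: add p0, p13, p14.
No new states can be added; the closed set is {p0, p1, p2, p3, p4, p6, p9, p11, p13, p14, p15, p16}.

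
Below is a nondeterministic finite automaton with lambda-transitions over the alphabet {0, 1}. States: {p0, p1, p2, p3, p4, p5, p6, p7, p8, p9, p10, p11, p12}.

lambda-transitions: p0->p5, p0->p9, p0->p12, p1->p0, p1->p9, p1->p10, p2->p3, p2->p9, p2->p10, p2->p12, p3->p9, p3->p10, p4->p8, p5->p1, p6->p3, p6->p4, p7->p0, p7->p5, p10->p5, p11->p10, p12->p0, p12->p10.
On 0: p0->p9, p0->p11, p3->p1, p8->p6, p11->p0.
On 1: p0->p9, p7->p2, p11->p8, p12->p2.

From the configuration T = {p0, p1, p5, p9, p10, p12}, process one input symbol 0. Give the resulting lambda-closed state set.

p0 on 0 → {p9, p11}.
No 0-transition from p1, p5, p9, p10, p12.
Union after reading 0: {p9, p11}.
Now take the lambda-closure:
From p11 via lambda: add p10.
From p10 via lambda: add p5.
From p5 via lambda: add p1.
From p1 via lambda: add p0.
From p0 via lambda: add p12.
No new states can be added; the closed set is {p0, p1, p5, p9, p10, p11, p12}.

{p0, p1, p5, p9, p10, p11, p12}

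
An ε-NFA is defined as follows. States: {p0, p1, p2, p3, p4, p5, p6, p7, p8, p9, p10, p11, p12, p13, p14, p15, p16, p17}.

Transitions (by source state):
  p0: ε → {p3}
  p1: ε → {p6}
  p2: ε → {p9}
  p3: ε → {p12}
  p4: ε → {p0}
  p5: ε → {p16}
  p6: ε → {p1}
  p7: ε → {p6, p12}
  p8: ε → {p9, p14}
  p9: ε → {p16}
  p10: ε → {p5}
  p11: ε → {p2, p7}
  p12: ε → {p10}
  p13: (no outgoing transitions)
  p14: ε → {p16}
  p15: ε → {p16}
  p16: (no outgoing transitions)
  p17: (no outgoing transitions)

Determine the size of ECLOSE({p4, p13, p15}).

Start with {p4, p13, p15}.
From p4 via ε: add p0.
From p15 via ε: add p16.
From p0 via ε: add p3.
From p3 via ε: add p12.
From p12 via ε: add p10.
From p10 via ε: add p5.
ε-closure = {p0, p3, p4, p5, p10, p12, p13, p15, p16}, which has 9 states.

9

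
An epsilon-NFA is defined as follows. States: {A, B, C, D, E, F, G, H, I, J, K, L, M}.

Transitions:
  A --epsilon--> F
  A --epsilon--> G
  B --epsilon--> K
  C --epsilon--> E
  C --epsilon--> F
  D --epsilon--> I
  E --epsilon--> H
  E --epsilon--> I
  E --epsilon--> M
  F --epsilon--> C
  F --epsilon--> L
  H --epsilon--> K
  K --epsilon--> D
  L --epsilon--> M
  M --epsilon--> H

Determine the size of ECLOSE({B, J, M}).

7

Start with {B, J, M}.
From B via epsilon: add K.
From M via epsilon: add H.
From K via epsilon: add D.
From D via epsilon: add I.
epsilon-closure = {B, D, H, I, J, K, M}, which has 7 states.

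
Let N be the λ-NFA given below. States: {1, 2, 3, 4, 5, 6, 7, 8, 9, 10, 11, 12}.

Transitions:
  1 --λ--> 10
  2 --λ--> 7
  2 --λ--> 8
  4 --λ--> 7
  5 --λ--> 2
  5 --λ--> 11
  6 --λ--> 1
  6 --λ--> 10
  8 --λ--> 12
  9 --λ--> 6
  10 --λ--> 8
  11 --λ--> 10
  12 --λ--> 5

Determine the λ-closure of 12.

Start with {12}.
From 12 via λ: add 5.
From 5 via λ: add 2, 11.
From 2 via λ: add 7, 8.
From 11 via λ: add 10.
No new states can be added; the closed set is {2, 5, 7, 8, 10, 11, 12}.

{2, 5, 7, 8, 10, 11, 12}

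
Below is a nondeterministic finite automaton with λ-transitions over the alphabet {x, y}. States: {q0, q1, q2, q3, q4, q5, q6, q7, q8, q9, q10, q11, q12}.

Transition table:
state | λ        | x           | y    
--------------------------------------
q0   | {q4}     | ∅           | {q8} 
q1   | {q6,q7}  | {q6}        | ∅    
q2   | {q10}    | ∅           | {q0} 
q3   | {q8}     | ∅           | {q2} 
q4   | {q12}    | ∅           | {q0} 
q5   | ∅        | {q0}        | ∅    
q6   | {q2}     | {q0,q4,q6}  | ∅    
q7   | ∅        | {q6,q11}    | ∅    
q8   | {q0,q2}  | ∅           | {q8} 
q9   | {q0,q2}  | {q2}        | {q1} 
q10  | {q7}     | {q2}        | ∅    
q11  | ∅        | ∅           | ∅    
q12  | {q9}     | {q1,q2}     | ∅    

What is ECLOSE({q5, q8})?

{q0, q2, q4, q5, q7, q8, q9, q10, q12}

Start with {q5, q8}.
From q8 via λ: add q0, q2.
From q0 via λ: add q4.
From q2 via λ: add q10.
From q4 via λ: add q12.
From q10 via λ: add q7.
From q12 via λ: add q9.
No new states can be added; the closed set is {q0, q2, q4, q5, q7, q8, q9, q10, q12}.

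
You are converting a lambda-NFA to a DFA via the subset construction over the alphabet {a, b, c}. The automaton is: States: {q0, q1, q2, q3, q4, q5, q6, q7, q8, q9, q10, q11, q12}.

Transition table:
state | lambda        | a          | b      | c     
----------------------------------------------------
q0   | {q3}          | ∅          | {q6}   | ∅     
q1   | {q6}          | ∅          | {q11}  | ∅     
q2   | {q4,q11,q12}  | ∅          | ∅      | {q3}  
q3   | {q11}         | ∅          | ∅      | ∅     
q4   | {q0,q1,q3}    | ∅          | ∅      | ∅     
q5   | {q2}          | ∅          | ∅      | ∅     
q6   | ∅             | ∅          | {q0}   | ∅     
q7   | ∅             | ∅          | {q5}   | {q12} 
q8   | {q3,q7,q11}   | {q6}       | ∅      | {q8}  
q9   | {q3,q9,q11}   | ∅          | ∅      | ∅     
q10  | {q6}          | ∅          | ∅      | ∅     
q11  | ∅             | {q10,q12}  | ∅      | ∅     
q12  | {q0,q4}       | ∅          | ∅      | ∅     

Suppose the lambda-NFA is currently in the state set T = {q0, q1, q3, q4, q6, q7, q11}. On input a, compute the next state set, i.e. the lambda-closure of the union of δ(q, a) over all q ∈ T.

q11 on a → {q10, q12}.
No a-transition from q0, q1, q3, q4, q6, q7.
Union after reading a: {q10, q12}.
Now take the lambda-closure:
From q10 via lambda: add q6.
From q12 via lambda: add q0, q4.
From q0 via lambda: add q3.
From q4 via lambda: add q1.
From q3 via lambda: add q11.
No new states can be added; the closed set is {q0, q1, q3, q4, q6, q10, q11, q12}.

{q0, q1, q3, q4, q6, q10, q11, q12}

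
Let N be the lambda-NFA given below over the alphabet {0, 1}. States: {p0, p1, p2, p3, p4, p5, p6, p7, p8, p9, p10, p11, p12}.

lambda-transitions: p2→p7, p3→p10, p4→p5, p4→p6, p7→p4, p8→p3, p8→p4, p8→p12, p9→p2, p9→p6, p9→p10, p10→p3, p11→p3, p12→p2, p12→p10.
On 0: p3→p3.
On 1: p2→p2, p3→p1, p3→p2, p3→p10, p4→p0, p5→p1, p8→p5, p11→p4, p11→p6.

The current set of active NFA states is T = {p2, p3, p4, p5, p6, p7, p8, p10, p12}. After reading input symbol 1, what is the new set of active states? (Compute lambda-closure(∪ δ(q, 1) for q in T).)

p2 on 1 → {p2}.
p3 on 1 → {p1, p2, p10}.
p4 on 1 → {p0}.
p5 on 1 → {p1}.
p8 on 1 → {p5}.
No 1-transition from p6, p7, p10, p12.
Union after reading 1: {p0, p1, p2, p5, p10}.
Now take the lambda-closure:
From p2 via lambda: add p7.
From p10 via lambda: add p3.
From p7 via lambda: add p4.
From p4 via lambda: add p6.
No new states can be added; the closed set is {p0, p1, p2, p3, p4, p5, p6, p7, p10}.

{p0, p1, p2, p3, p4, p5, p6, p7, p10}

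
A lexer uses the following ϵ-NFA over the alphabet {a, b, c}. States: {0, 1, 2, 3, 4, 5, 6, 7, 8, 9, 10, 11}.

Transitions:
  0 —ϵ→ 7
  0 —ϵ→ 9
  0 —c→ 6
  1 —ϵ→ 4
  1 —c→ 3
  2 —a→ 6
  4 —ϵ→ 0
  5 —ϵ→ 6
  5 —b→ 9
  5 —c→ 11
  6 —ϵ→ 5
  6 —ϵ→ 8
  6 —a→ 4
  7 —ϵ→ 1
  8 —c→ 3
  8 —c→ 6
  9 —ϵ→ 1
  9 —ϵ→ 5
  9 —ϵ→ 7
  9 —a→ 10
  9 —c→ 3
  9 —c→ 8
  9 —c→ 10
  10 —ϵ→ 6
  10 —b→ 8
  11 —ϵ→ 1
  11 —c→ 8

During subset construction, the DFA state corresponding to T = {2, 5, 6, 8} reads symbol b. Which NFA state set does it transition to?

5 on b → {9}.
No b-transition from 2, 6, 8.
Union after reading b: {9}.
Now take the ϵ-closure:
From 9 via ϵ: add 1, 5, 7.
From 1 via ϵ: add 4.
From 5 via ϵ: add 6.
From 4 via ϵ: add 0.
From 6 via ϵ: add 8.
No new states can be added; the closed set is {0, 1, 4, 5, 6, 7, 8, 9}.

{0, 1, 4, 5, 6, 7, 8, 9}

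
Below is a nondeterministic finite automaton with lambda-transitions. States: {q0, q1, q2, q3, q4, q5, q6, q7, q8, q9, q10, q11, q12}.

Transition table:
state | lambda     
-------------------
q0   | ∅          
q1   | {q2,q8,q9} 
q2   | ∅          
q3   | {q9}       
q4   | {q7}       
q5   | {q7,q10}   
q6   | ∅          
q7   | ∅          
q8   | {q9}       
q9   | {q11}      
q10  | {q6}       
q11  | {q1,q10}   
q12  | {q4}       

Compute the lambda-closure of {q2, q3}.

Start with {q2, q3}.
From q3 via lambda: add q9.
From q9 via lambda: add q11.
From q11 via lambda: add q1, q10.
From q1 via lambda: add q8.
From q10 via lambda: add q6.
No new states can be added; the closed set is {q1, q2, q3, q6, q8, q9, q10, q11}.

{q1, q2, q3, q6, q8, q9, q10, q11}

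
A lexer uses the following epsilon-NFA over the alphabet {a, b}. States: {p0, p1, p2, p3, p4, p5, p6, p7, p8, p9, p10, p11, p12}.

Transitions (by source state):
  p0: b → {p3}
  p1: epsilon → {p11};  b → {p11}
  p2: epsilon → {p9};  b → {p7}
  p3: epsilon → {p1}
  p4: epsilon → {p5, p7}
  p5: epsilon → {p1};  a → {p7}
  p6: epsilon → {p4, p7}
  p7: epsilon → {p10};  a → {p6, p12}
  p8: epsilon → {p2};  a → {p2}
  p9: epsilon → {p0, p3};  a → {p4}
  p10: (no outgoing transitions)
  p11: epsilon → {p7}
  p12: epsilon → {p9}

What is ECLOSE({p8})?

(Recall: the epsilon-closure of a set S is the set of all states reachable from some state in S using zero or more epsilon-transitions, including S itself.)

{p0, p1, p2, p3, p7, p8, p9, p10, p11}

Start with {p8}.
From p8 via epsilon: add p2.
From p2 via epsilon: add p9.
From p9 via epsilon: add p0, p3.
From p3 via epsilon: add p1.
From p1 via epsilon: add p11.
From p11 via epsilon: add p7.
From p7 via epsilon: add p10.
No new states can be added; the closed set is {p0, p1, p2, p3, p7, p8, p9, p10, p11}.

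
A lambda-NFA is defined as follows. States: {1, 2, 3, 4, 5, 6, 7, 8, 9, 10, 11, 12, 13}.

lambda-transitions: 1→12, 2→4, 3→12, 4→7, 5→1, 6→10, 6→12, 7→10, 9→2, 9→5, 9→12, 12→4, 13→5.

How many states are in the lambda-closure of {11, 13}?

8

Start with {11, 13}.
From 13 via lambda: add 5.
From 5 via lambda: add 1.
From 1 via lambda: add 12.
From 12 via lambda: add 4.
From 4 via lambda: add 7.
From 7 via lambda: add 10.
lambda-closure = {1, 4, 5, 7, 10, 11, 12, 13}, which has 8 states.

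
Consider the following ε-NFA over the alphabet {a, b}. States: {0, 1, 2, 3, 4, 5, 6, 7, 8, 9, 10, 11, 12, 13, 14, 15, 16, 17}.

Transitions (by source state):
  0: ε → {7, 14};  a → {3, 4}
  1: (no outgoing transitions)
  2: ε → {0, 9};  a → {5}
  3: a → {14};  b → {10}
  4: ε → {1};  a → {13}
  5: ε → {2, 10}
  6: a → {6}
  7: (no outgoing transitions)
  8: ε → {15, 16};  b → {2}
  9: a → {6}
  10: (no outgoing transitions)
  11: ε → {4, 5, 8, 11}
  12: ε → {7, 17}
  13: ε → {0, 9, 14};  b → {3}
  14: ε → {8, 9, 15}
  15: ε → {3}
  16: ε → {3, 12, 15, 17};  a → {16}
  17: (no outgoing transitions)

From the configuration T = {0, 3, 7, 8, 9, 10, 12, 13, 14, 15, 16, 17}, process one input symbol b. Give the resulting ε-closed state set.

3 on b → {10}.
8 on b → {2}.
13 on b → {3}.
No b-transition from 0, 7, 9, 10, 12, 14, 15, 16, 17.
Union after reading b: {2, 3, 10}.
Now take the ε-closure:
From 2 via ε: add 0, 9.
From 0 via ε: add 7, 14.
From 14 via ε: add 8, 15.
From 8 via ε: add 16.
From 16 via ε: add 12, 17.
No new states can be added; the closed set is {0, 2, 3, 7, 8, 9, 10, 12, 14, 15, 16, 17}.

{0, 2, 3, 7, 8, 9, 10, 12, 14, 15, 16, 17}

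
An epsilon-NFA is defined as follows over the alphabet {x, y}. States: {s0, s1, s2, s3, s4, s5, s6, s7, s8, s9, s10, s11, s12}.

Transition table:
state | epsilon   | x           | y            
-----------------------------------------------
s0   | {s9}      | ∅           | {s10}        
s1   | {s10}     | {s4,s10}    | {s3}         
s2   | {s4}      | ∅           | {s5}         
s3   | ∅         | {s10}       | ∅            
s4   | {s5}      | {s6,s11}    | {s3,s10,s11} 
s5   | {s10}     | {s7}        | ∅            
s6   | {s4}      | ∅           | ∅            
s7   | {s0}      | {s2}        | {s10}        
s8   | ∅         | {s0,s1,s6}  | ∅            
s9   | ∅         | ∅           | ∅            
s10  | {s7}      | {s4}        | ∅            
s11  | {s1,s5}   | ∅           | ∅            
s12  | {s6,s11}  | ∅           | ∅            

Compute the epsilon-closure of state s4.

{s0, s4, s5, s7, s9, s10}

Start with {s4}.
From s4 via epsilon: add s5.
From s5 via epsilon: add s10.
From s10 via epsilon: add s7.
From s7 via epsilon: add s0.
From s0 via epsilon: add s9.
No new states can be added; the closed set is {s0, s4, s5, s7, s9, s10}.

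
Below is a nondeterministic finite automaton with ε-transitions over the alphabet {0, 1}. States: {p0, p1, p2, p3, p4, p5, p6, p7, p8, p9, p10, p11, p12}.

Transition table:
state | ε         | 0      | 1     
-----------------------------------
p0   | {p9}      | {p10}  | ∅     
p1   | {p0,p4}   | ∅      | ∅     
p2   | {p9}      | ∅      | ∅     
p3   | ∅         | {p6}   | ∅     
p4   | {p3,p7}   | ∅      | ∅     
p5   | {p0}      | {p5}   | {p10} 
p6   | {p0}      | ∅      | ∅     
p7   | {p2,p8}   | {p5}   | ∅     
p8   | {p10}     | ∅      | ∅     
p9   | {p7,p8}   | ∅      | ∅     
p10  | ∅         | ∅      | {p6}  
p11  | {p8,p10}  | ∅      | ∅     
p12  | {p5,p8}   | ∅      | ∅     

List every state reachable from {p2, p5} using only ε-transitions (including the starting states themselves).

{p0, p2, p5, p7, p8, p9, p10}

Start with {p2, p5}.
From p2 via ε: add p9.
From p5 via ε: add p0.
From p9 via ε: add p7, p8.
From p8 via ε: add p10.
No new states can be added; the closed set is {p0, p2, p5, p7, p8, p9, p10}.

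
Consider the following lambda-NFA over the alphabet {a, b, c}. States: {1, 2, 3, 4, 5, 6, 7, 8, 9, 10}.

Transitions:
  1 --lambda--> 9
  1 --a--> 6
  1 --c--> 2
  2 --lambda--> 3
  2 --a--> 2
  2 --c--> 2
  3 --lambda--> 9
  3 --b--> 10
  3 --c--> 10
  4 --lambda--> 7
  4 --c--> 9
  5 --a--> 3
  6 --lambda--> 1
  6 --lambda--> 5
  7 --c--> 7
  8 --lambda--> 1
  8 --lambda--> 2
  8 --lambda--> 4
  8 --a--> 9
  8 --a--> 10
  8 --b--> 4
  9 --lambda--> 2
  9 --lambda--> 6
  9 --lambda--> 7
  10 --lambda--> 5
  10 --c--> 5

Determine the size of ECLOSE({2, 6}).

7

Start with {2, 6}.
From 2 via lambda: add 3.
From 6 via lambda: add 1, 5.
From 1 via lambda: add 9.
From 9 via lambda: add 7.
lambda-closure = {1, 2, 3, 5, 6, 7, 9}, which has 7 states.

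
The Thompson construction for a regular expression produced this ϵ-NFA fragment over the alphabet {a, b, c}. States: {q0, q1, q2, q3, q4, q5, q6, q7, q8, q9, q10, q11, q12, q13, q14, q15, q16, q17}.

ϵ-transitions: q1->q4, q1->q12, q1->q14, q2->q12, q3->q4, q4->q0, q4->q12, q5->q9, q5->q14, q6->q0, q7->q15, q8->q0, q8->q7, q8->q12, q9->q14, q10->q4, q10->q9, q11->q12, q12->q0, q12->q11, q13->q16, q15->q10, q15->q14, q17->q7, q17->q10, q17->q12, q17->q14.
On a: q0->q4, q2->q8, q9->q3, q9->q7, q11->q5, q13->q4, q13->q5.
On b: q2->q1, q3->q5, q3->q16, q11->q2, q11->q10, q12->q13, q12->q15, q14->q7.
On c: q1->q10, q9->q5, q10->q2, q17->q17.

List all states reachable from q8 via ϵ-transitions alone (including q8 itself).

{q0, q4, q7, q8, q9, q10, q11, q12, q14, q15}

Start with {q8}.
From q8 via ϵ: add q0, q7, q12.
From q7 via ϵ: add q15.
From q12 via ϵ: add q11.
From q15 via ϵ: add q10, q14.
From q10 via ϵ: add q4, q9.
No new states can be added; the closed set is {q0, q4, q7, q8, q9, q10, q11, q12, q14, q15}.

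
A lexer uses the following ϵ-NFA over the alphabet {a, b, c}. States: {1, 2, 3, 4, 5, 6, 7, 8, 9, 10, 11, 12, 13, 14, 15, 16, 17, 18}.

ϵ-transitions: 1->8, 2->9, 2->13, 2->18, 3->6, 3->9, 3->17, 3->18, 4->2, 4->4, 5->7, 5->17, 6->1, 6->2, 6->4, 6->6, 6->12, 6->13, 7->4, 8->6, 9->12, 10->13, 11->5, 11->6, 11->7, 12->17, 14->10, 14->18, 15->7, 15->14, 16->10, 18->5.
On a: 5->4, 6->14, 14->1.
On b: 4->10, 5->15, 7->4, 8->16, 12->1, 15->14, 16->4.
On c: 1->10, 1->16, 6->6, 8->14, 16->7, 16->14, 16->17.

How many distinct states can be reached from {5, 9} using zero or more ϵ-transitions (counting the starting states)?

9

Start with {5, 9}.
From 5 via ϵ: add 7, 17.
From 9 via ϵ: add 12.
From 7 via ϵ: add 4.
From 4 via ϵ: add 2.
From 2 via ϵ: add 13, 18.
ϵ-closure = {2, 4, 5, 7, 9, 12, 13, 17, 18}, which has 9 states.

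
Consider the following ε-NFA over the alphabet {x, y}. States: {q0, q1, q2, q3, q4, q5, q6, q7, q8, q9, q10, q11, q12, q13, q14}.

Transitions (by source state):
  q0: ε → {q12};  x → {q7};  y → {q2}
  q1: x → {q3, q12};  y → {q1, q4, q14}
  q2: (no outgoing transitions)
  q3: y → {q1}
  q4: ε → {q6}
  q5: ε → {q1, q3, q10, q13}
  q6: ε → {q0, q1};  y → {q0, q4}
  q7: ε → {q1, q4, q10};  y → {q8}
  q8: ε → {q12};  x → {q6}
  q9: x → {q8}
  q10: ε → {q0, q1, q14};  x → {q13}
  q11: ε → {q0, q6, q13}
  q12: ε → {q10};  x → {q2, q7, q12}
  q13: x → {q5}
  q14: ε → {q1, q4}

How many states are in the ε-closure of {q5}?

Start with {q5}.
From q5 via ε: add q1, q3, q10, q13.
From q10 via ε: add q0, q14.
From q0 via ε: add q12.
From q14 via ε: add q4.
From q4 via ε: add q6.
ε-closure = {q0, q1, q3, q4, q5, q6, q10, q12, q13, q14}, which has 10 states.

10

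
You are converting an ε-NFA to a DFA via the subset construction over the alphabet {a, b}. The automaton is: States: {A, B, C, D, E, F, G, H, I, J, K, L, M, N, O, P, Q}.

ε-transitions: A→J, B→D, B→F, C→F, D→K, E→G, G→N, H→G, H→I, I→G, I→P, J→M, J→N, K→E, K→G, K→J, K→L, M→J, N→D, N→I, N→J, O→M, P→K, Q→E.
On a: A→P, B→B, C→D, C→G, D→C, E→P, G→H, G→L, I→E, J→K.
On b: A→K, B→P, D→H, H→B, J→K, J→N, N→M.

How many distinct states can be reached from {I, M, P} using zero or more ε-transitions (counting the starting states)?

10

Start with {I, M, P}.
From I via ε: add G.
From M via ε: add J.
From P via ε: add K.
From G via ε: add N.
From K via ε: add E, L.
From N via ε: add D.
ε-closure = {D, E, G, I, J, K, L, M, N, P}, which has 10 states.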